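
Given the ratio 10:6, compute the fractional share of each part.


Total parts = 10 + 6 = 16
First part: 10/16 = 5/8
Second part: 6/16 = 3/8
= 5/8 and 3/8

5/8 and 3/8


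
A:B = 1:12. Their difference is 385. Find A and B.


Let A = 1k, B = 12k.
12k - 1k = 385
11k = 385 → k = 385/11 = 35
A = 1×35 = 35, B = 12×35 = 420
= A = 35, B = 420

A = 35, B = 420


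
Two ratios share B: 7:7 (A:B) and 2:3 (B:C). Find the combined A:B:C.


Match B: multiply A:B by 2 → 14:14
Multiply B:C by 7 → 14:21
Combined: 14:14:21
GCD = 7
= 2:2:3

2:2:3


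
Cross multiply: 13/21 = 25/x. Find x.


Cross multiply: 13 × x = 21 × 25
13x = 525
x = 525 / 13
= 40.38

40.38


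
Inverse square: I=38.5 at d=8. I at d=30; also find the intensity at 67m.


I₁d₁² = I₂d₂²
I at 30m = 38.5 × (8/30)² = 38.5 × 64/900 = 2464/900 ≈ 2.7378
I at 67m = 38.5 × (8/67)² = 38.5 × 64/4489 = 2464/4489 ≈ 0.5489
= 2.7378 and 0.5489

2.7378 and 0.5489


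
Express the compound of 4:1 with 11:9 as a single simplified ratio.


Compound ratio = (4×11) : (1×9)
= 44:9
GCD = 1
= 44:9

44:9


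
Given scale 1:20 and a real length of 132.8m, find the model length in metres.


Model size = real / scale
= 132.8 / 20
= 6.6400 m

6.6400 m


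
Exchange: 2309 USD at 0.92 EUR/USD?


Amount × rate = 2309 × 0.92
= 2124.28 EUR

2124.28 EUR


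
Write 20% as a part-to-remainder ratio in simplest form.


20% means 20 parts out of 100; remainder = 80
Part : remainder = 20:80
GCD = 20
= 1:4

1:4


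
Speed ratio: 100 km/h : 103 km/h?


Ratio = 100:103
GCD = 1
Simplified = 100:103
Time ratio (same distance) = 103:100
Speed ratio = 100:103

100:103


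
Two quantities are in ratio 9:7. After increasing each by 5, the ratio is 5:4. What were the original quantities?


Let A = 9k, B = 7k.
(9k + 5) / (7k + 5) = 5/4
Cross-multiply: 4(9k + 5) = 5(7k + 5)
36k + 20 = 35k + 25
36k - 35k = 25 - 20
1k = 5
k = 5/1 = 5
A = 9×5 = 45, B = 7×5 = 35
= A = 45, B = 35

A = 45, B = 35


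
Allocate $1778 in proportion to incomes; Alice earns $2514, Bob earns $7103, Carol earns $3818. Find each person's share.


Total income = 2514 + 7103 + 3818 = $13435
Alice: $1778 × 2514/13435 = $332.71
Bob: $1778 × 7103/13435 = $940.02
Carol: $1778 × 3818/13435 = $505.28
= Alice: $332.71, Bob: $940.02, Carol: $505.28

Alice: $332.71, Bob: $940.02, Carol: $505.28


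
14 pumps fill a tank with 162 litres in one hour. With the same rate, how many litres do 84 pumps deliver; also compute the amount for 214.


Direct proportion: y/x = constant
k = 162/14 ≈ 11.5714
y at x=84: k × 84 = 162 × 84 / 14 = 13608/14 = 972.00
y at x=214: k × 214 = 162 × 214 / 14 = 34668/14 ≈ 2476.29
= 972.00 and 2476.29

972.00 and 2476.29


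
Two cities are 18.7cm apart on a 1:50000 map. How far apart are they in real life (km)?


Real distance = map distance × scale
= 18.7cm × 50000
= 935000 cm = 9350.0 m
= 9.350 km

9.350 km


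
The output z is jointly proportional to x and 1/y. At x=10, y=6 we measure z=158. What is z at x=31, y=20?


z = k·x/y
Solve for k using the known point: k = z·y/x = 158×6/10 = 948/10 = 94.8000
Now evaluate at x=31, y=20:
z = k × 31 / 20 = (948 × 31) / (10 × 20) = 29388/200
= 146.9400

146.9400


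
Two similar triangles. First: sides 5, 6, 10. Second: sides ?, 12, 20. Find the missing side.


Scale factor = 12/6 = 2
Missing side = 5 × 2
= 10.0

10.0


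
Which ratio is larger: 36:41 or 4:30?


36/41 = 0.8780
4/30 = 0.1333
0.8780 > 0.1333, so 36:41 is greater
= 36:41

36:41


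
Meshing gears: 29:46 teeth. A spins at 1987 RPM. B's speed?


Gear ratio = 29:46 = 29:46
RPM_B = RPM_A × (teeth_A / teeth_B)
= 1987 × (29/46)
= 1252.7 RPM

1252.7 RPM


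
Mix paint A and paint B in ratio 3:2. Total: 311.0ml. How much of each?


Total parts = 3 + 2 = 5
paint A: 311.0 × 3/5 = 186.6ml
paint B: 311.0 × 2/5 = 124.4ml
= 186.6ml and 124.4ml

186.6ml and 124.4ml


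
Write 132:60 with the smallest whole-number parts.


GCD(132, 60) = 12
132/12 : 60/12
= 11:5

11:5


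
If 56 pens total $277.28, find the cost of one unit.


Unit rate = total / quantity
= 277.28 / 56
= $4.95 per unit

$4.95 per unit


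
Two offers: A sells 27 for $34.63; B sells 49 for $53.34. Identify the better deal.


Deal A: $34.63/27 = $1.2826/unit
Deal B: $53.34/49 = $1.0886/unit
B is cheaper per unit
= Deal B

Deal B


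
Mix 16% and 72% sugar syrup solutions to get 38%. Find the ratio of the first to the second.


Let x parts of 16% mix with y parts of 72%.
16x + 72y = 38(x + y)
16x + 72y = 38x + 38y
x(16 - 38) = y(38 - 72)
x/y = (72 - 38)/(38 - 16) = 34/22
Simplify: 17:11
= 17:11

17:11


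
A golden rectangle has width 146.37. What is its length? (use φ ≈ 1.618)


φ = (1 + √5) / 2 ≈ 1.618
Length = width × φ = 146.37 × 1.618 = 236.82666
≈ 236.83

236.83


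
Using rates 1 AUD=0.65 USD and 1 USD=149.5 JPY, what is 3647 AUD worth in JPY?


Step 1: 3647 AUD × 0.65 = 2370.55 USD
Step 2: 2370.55 USD × 149.5 = 354397.23 JPY
Implied rate AUD→JPY = 0.65 × 149.5 = 97.1750
= 354397.23 JPY

354397.23 JPY


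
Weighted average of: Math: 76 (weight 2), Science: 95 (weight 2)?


Numerator = 76×2 + 95×2
= 152 + 190
= 342
Total weight = 4
Weighted avg = 342/4
= 85.50

85.50


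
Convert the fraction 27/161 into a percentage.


Percentage = (part / whole) × 100
= (27 / 161) × 100
≈ 16.77%

16.77%


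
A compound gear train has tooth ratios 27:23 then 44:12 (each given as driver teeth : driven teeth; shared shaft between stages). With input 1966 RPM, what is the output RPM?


Stage 1: RPM_B = RPM_A × t_A/t_B = 1966 × 27/23 = 53082/23 ≈ 2307.91
B and C share a shaft → RPM_C = RPM_B
Stage 2: RPM_D = RPM_C × t_C/t_D = RPM_A × (t_A×t_C)/(t_B×t_D)
Overall ratio = (27×44)/(23×12) = 1188/276
RPM_D = 1966 × 1188/276 = 2335608/276
≈ 8462.35 RPM

8462.35 RPM


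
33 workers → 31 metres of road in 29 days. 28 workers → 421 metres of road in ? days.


Days ∝ work / workers, so d₂ = d₁ × (m₁/m₂) × (w₂/w₁)
Workers factor (inverse): 33/28 ≈ 1.1786
Work factor (direct): 421/31 ≈ 13.5806
d₂ = 29 × 33/28 × 421/31 = (29 × 33 × 421) / (28 × 31) = 402897/868
≈ 464.17 days

464.17 days


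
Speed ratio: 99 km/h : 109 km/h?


Ratio = 99:109
GCD = 1
Simplified = 99:109
Time ratio (same distance) = 109:99
Speed ratio = 99:109

99:109


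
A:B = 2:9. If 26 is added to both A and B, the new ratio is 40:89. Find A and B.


Let A = 2k, B = 9k.
(2k + 26) / (9k + 26) = 40/89
Cross-multiply: 89(2k + 26) = 40(9k + 26)
178k + 2314 = 360k + 1040
178k - 360k = 1040 - 2314
-182k = -1274
k = -1274/-182 = 7
A = 2×7 = 14, B = 9×7 = 63
= A = 14, B = 63

A = 14, B = 63


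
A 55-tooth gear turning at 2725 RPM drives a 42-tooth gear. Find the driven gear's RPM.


Gear ratio = 55:42 = 55:42
RPM_B = RPM_A × (teeth_A / teeth_B)
= 2725 × (55/42)
= 3568.5 RPM

3568.5 RPM


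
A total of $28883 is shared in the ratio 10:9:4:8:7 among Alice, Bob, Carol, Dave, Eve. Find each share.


Total parts = 10 + 9 + 4 + 8 + 7 = 38
Alice: 28883 × 10/38 = 7600.79
Bob: 28883 × 9/38 = 6840.71
Carol: 28883 × 4/38 = 3040.32
Dave: 28883 × 8/38 = 6080.63
Eve: 28883 × 7/38 = 5320.55
= Alice: $7600.79, Bob: $6840.71, Carol: $3040.32, Dave: $6080.63, Eve: $5320.55

Alice: $7600.79, Bob: $6840.71, Carol: $3040.32, Dave: $6080.63, Eve: $5320.55


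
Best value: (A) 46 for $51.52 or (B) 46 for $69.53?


Deal A: $51.52/46 = $1.1200/unit
Deal B: $69.53/46 = $1.5115/unit
A is cheaper per unit
= Deal A

Deal A


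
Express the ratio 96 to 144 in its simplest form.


GCD(96, 144) = 48
96/48 : 144/48
= 2:3

2:3


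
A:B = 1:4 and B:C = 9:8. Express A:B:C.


Match B: multiply A:B by 9 → 9:36
Multiply B:C by 4 → 36:32
Combined: 9:36:32
GCD = 1
= 9:36:32

9:36:32


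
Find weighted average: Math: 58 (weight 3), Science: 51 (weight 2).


Numerator = 58×3 + 51×2
= 174 + 102
= 276
Total weight = 5
Weighted avg = 276/5
= 55.20

55.20


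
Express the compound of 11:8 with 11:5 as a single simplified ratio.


Compound ratio = (11×11) : (8×5)
= 121:40
GCD = 1
= 121:40

121:40


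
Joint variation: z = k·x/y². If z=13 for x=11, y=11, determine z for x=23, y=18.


z = k·x/y²
Solve for k using the known point: k = z·y²/x = 13×121/11 = 1573/11 = 143.0000
Now evaluate at x=23, y=18:
z = k × 23 / 324 = (1573 × 23) / (11 × 324) = 36179/3564
≈ 10.1512

10.1512


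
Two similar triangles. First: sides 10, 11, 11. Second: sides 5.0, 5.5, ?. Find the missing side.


Scale factor = 5.0/10 = 0.5
Missing side = 11 × 0.5
= 5.5

5.5


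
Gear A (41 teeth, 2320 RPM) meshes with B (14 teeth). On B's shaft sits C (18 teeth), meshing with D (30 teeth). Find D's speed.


Stage 1: RPM_B = RPM_A × t_A/t_B = 2320 × 41/14 = 95120/14 ≈ 6794.29
B and C share a shaft → RPM_C = RPM_B
Stage 2: RPM_D = RPM_C × t_C/t_D = RPM_A × (t_A×t_C)/(t_B×t_D)
Overall ratio = (41×18)/(14×30) = 738/420
RPM_D = 2320 × 738/420 = 1712160/420
≈ 4076.57 RPM

4076.57 RPM


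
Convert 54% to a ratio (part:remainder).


54% means 54 parts out of 100; remainder = 46
Part : remainder = 54:46
GCD = 2
= 27:23

27:23


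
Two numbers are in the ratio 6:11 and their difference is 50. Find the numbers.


Let A = 6k, B = 11k.
11k - 6k = 50
5k = 50 → k = 50/5 = 10
A = 6×10 = 60, B = 11×10 = 110
= A = 60, B = 110

A = 60, B = 110


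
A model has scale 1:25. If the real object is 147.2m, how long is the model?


Model size = real / scale
= 147.2 / 25
= 5.8880 m

5.8880 m


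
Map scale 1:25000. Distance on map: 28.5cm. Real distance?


Real distance = map distance × scale
= 28.5cm × 25000
= 712500 cm = 7125.0 m
= 7.125 km

7.125 km


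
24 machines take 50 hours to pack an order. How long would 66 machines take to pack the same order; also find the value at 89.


Inverse proportion: x × y = constant
k = 24 × 50 = 1200
At x=66: k/66 = 18.18
At x=89: k/89 = 13.48
= 18.18 and 13.48

18.18 and 13.48


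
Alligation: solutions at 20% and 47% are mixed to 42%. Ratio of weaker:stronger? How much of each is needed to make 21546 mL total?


Let x parts of 20% mix with y parts of 47%.
20x + 47y = 42(x + y)
20x + 47y = 42x + 42y
x(20 - 42) = y(42 - 47)
x/y = (47 - 42)/(42 - 20) = 5/22
Simplify: 5:22
Total parts = 27; one part = 21546/27 = 798.00 mL
20% solution: 5×798.00 = 3990.00 mL
47% solution: 22×798.00 = 17556.00 mL
= ratio 5:22; 3990.00 mL and 17556.00 mL

ratio 5:22; 3990.00 mL and 17556.00 mL


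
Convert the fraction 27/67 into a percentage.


Percentage = (part / whole) × 100
= (27 / 67) × 100
≈ 40.30%

40.30%


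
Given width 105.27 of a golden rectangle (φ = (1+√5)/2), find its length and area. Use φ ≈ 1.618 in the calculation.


φ = (1 + √5) / 2 ≈ 1.618
Length = width × φ = 105.27 × 1.618 = 170.32686
≈ 170.33
Area = width × length = 105.27 × 170.32686 = 17930.3085522 ≈ 17930.31
= Length: 170.33, Area: 17930.31

Length: 170.33, Area: 17930.31


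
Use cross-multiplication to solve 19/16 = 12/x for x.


Cross multiply: 19 × x = 16 × 12
19x = 192
x = 192 / 19
= 10.11

10.11


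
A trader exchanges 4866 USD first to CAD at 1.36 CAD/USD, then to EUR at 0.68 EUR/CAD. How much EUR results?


Step 1: 4866 USD × 1.36 = 6617.76 CAD
Step 2: 6617.76 CAD × 0.68 = 4500.08 EUR
Implied rate USD→EUR = 1.36 × 0.68 = 0.9248
= 4500.08 EUR

4500.08 EUR


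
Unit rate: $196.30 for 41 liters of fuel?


Unit rate = total / quantity
= 196.30 / 41
= $4.79 per unit

$4.79 per unit


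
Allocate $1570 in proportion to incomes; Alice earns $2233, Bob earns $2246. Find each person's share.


Total income = 2233 + 2246 = $4479
Alice: $1570 × 2233/4479 = $782.72
Bob: $1570 × 2246/4479 = $787.28
= Alice: $782.72, Bob: $787.28

Alice: $782.72, Bob: $787.28


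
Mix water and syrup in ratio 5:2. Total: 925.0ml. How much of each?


Total parts = 5 + 2 = 7
water: 925.0 × 5/7 = 660.7ml
syrup: 925.0 × 2/7 = 264.3ml
= 660.7ml and 264.3ml

660.7ml and 264.3ml


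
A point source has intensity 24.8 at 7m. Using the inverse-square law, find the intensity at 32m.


I₁d₁² = I₂d₂²
I₂ = I₁ × (d₁/d₂)²
= 24.8 × (7/32)²
= 24.8 × 49/1024
= 1215.2/1024
≈ 1.1867

1.1867


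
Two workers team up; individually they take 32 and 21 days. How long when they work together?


Rate of A = 1/32 per day
Rate of B = 1/21 per day
Combined rate = 1/32 + 1/21 = 53/672 ≈ 0.0789 per day
Days = 1 / combined rate = 672/53
≈ 12.68 days

12.68 days


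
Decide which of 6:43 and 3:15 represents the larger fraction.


6/43 = 0.1395
3/15 = 0.2000
0.1395 < 0.2000, so 6:43 is less
= 3:15

3:15


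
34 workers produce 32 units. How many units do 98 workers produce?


Direct proportion: y/x = constant
k = 32/34 ≈ 0.9412
y₂ = k × 98 = 32 × 98 / 34 = 3136/34
≈ 92.24

92.24


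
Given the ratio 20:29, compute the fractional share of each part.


Total parts = 20 + 29 = 49
First part: 20/49 = 20/49
Second part: 29/49 = 29/49
= 20/49 and 29/49

20/49 and 29/49


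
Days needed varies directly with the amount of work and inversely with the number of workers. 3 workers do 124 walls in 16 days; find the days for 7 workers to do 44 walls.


Days ∝ work / workers, so d₂ = d₁ × (m₁/m₂) × (w₂/w₁)
Workers factor (inverse): 3/7 ≈ 0.4286
Work factor (direct): 44/124 ≈ 0.3548
d₂ = 16 × 3/7 × 44/124 = (16 × 3 × 44) / (7 × 124) = 2112/868
≈ 2.43 days

2.43 days


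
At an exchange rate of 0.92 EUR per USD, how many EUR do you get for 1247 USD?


Amount × rate = 1247 × 0.92
= 1147.24 EUR

1147.24 EUR


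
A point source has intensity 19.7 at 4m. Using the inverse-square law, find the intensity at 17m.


I₁d₁² = I₂d₂²
I₂ = I₁ × (d₁/d₂)²
= 19.7 × (4/17)²
= 19.7 × 16/289
= 315.2/289
≈ 1.0907

1.0907


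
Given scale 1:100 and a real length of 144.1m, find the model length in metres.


Model size = real / scale
= 144.1 / 100
= 1.4410 m

1.4410 m


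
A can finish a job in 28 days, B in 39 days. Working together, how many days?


Rate of A = 1/28 per day
Rate of B = 1/39 per day
Combined rate = 1/28 + 1/39 = 67/1092 ≈ 0.0614 per day
Days = 1 / combined rate = 1092/67
≈ 16.30 days

16.30 days


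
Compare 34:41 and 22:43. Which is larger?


34/41 = 0.8293
22/43 = 0.5116
0.8293 > 0.5116, so 34:41 is greater
= 34:41

34:41


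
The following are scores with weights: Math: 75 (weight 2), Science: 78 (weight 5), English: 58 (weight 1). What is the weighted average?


Numerator = 75×2 + 78×5 + 58×1
= 150 + 390 + 58
= 598
Total weight = 8
Weighted avg = 598/8
= 74.75

74.75


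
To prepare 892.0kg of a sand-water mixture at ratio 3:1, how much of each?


Total parts = 3 + 1 = 4
sand: 892.0 × 3/4 = 669.0kg
water: 892.0 × 1/4 = 223.0kg
= 669.0kg and 223.0kg

669.0kg and 223.0kg


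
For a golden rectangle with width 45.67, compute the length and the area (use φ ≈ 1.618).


φ = (1 + √5) / 2 ≈ 1.618
Length = width × φ = 45.67 × 1.618 = 73.89406
≈ 73.89
Area = width × length = 45.67 × 73.89406 = 3374.7417202 ≈ 3374.74
= Length: 73.89, Area: 3374.74

Length: 73.89, Area: 3374.74


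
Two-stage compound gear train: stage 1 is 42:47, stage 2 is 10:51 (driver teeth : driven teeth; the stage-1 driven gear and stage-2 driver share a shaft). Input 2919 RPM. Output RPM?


Stage 1: RPM_B = RPM_A × t_A/t_B = 2919 × 42/47 = 122598/47 ≈ 2608.47
B and C share a shaft → RPM_C = RPM_B
Stage 2: RPM_D = RPM_C × t_C/t_D = RPM_A × (t_A×t_C)/(t_B×t_D)
Overall ratio = (42×10)/(47×51) = 420/2397
RPM_D = 2919 × 420/2397 = 1225980/2397
≈ 511.46 RPM

511.46 RPM


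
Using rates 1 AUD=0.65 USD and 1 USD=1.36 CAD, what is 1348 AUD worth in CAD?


Step 1: 1348 AUD × 0.65 = 876.20 USD
Step 2: 876.20 USD × 1.36 = 1191.63 CAD
Implied rate AUD→CAD = 0.65 × 1.36 = 0.8840
= 1191.63 CAD

1191.63 CAD


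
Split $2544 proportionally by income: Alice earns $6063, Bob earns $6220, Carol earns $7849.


Total income = 6063 + 6220 + 7849 = $20132
Alice: $2544 × 6063/20132 = $766.16
Bob: $2544 × 6220/20132 = $786.00
Carol: $2544 × 7849/20132 = $991.85
= Alice: $766.16, Bob: $786.00, Carol: $991.85

Alice: $766.16, Bob: $786.00, Carol: $991.85


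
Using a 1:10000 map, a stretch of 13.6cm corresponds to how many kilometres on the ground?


Real distance = map distance × scale
= 13.6cm × 10000
= 136000 cm = 1360.0 m
= 1.360 km

1.360 km


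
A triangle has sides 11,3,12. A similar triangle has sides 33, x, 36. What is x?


Scale factor = 33/11 = 3
Missing side = 3 × 3
= 9.0

9.0


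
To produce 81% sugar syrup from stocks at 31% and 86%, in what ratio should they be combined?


Let x parts of 31% mix with y parts of 86%.
31x + 86y = 81(x + y)
31x + 86y = 81x + 81y
x(31 - 81) = y(81 - 86)
x/y = (86 - 81)/(81 - 31) = 5/50
Simplify: 1:10
= 1:10

1:10


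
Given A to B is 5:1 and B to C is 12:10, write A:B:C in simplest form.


Match B: multiply A:B by 12 → 60:12
Multiply B:C by 1 → 12:10
Combined: 60:12:10
GCD = 2
= 30:6:5

30:6:5


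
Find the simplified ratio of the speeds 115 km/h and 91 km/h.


Ratio = 115:91
GCD = 1
Simplified = 115:91
Time ratio (same distance) = 91:115
Speed ratio = 115:91

115:91


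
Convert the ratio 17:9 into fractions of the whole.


Total parts = 17 + 9 = 26
First part: 17/26 = 17/26
Second part: 9/26 = 9/26
= 17/26 and 9/26

17/26 and 9/26


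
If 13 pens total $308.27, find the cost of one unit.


Unit rate = total / quantity
= 308.27 / 13
= $23.71 per unit

$23.71 per unit


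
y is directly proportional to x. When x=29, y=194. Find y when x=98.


Direct proportion: y/x = constant
k = 194/29 ≈ 6.6897
y₂ = k × 98 = 194 × 98 / 29 = 19012/29
≈ 655.59

655.59


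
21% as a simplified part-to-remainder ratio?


21% means 21 parts out of 100; remainder = 79
Part : remainder = 21:79
GCD = 1
= 21:79

21:79


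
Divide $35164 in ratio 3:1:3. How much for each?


Total parts = 3 + 1 + 3 = 7
Part 1: 35164 × 3/7 = 15070.29
Part 2: 35164 × 1/7 = 5023.43
Part 3: 35164 × 3/7 = 15070.29
= Part 1: $15070.29, Part 2: $5023.43, Part 3: $15070.29

Part 1: $15070.29, Part 2: $5023.43, Part 3: $15070.29


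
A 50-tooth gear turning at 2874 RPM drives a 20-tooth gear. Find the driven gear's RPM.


Gear ratio = 50:20 = 5:2
RPM_B = RPM_A × (teeth_A / teeth_B)
= 2874 × (50/20)
= 7185.0 RPM

7185.0 RPM


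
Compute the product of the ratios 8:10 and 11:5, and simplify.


Compound ratio = (8×11) : (10×5)
= 88:50
GCD = 2
= 44:25

44:25


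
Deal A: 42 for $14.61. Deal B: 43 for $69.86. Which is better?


Deal A: $14.61/42 = $0.3479/unit
Deal B: $69.86/43 = $1.6247/unit
A is cheaper per unit
= Deal A

Deal A


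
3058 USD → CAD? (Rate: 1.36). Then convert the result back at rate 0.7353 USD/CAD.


Amount × rate = 3058 × 1.36 = 4158.88 CAD
Round-trip: 4158.88 × 0.7353 = 3058.02 USD
= 4158.88 CAD, then 3058.02 USD

4158.88 CAD, then 3058.02 USD


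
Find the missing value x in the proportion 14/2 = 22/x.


Cross multiply: 14 × x = 2 × 22
14x = 44
x = 44 / 14
= 3.14

3.14


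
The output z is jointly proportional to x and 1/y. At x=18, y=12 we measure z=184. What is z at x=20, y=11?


z = k·x/y
Solve for k using the known point: k = z·y/x = 184×12/18 = 2208/18 ≈ 122.6667
Now evaluate at x=20, y=11:
z = k × 20 / 11 = (2208 × 20) / (18 × 11) = 44160/198
≈ 223.0303

223.0303


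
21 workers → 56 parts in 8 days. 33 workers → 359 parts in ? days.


Days ∝ work / workers, so d₂ = d₁ × (m₁/m₂) × (w₂/w₁)
Workers factor (inverse): 21/33 ≈ 0.6364
Work factor (direct): 359/56 ≈ 6.4107
d₂ = 8 × 21/33 × 359/56 = (8 × 21 × 359) / (33 × 56) = 60312/1848
≈ 32.64 days

32.64 days


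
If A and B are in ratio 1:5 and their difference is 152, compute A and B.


Let A = 1k, B = 5k.
5k - 1k = 152
4k = 152 → k = 152/4 = 38
A = 1×38 = 38, B = 5×38 = 190
= A = 38, B = 190

A = 38, B = 190


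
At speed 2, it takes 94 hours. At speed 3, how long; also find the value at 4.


Inverse proportion: x × y = constant
k = 2 × 94 = 188
At x=3: k/3 = 62.67
At x=4: k/4 = 47.00
= 62.67 and 47.00

62.67 and 47.00


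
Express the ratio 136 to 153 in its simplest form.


GCD(136, 153) = 17
136/17 : 153/17
= 8:9

8:9


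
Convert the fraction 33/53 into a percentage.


Percentage = (part / whole) × 100
= (33 / 53) × 100
≈ 62.26%

62.26%


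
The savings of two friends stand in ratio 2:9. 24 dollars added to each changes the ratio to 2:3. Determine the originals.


Let A = 2k, B = 9k.
(2k + 24) / (9k + 24) = 2/3
Cross-multiply: 3(2k + 24) = 2(9k + 24)
6k + 72 = 18k + 48
6k - 18k = 48 - 72
-12k = -24
k = -24/-12 = 2
A = 2×2 = 4, B = 9×2 = 18
= A = 4, B = 18

A = 4, B = 18


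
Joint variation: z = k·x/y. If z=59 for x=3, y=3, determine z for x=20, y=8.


z = k·x/y
Solve for k using the known point: k = z·y/x = 59×3/3 = 177/3 = 59.0000
Now evaluate at x=20, y=8:
z = k × 20 / 8 = (177 × 20) / (3 × 8) = 3540/24
= 147.5000

147.5000


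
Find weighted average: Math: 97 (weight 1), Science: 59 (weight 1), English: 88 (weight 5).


Numerator = 97×1 + 59×1 + 88×5
= 97 + 59 + 440
= 596
Total weight = 7
Weighted avg = 596/7
= 85.14

85.14


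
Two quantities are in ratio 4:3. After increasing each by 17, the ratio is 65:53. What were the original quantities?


Let A = 4k, B = 3k.
(4k + 17) / (3k + 17) = 65/53
Cross-multiply: 53(4k + 17) = 65(3k + 17)
212k + 901 = 195k + 1105
212k - 195k = 1105 - 901
17k = 204
k = 204/17 = 12
A = 4×12 = 48, B = 3×12 = 36
= A = 48, B = 36

A = 48, B = 36


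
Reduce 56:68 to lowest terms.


GCD(56, 68) = 4
56/4 : 68/4
= 14:17

14:17


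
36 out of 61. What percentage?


Percentage = (part / whole) × 100
= (36 / 61) × 100
≈ 59.02%

59.02%


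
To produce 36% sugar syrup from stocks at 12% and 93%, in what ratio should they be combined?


Let x parts of 12% mix with y parts of 93%.
12x + 93y = 36(x + y)
12x + 93y = 36x + 36y
x(12 - 36) = y(36 - 93)
x/y = (93 - 36)/(36 - 12) = 57/24
Simplify: 19:8
= 19:8

19:8


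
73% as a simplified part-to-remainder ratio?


73% means 73 parts out of 100; remainder = 27
Part : remainder = 73:27
GCD = 1
= 73:27

73:27


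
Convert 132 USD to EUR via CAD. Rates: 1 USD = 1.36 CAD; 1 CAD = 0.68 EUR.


Step 1: 132 USD × 1.36 = 179.52 CAD
Step 2: 179.52 CAD × 0.68 = 122.07 EUR
Implied rate USD→EUR = 1.36 × 0.68 = 0.9248
= 122.07 EUR

122.07 EUR


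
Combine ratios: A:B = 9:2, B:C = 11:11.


Match B: multiply A:B by 11 → 99:22
Multiply B:C by 2 → 22:22
Combined: 99:22:22
GCD = 11
= 9:2:2

9:2:2


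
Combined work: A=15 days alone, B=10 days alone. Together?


Rate of A = 1/15 per day
Rate of B = 1/10 per day
Combined rate = 1/15 + 1/10 = 25/150 ≈ 0.1667 per day
Days = 1 / combined rate = 150/25
= 6.00 days

6.00 days


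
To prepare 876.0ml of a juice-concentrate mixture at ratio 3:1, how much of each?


Total parts = 3 + 1 = 4
juice: 876.0 × 3/4 = 657.0ml
concentrate: 876.0 × 1/4 = 219.0ml
= 657.0ml and 219.0ml

657.0ml and 219.0ml


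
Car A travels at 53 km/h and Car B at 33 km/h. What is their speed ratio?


Ratio = 53:33
GCD = 1
Simplified = 53:33
Time ratio (same distance) = 33:53
Speed ratio = 53:33

53:33


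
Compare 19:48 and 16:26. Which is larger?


19/48 = 0.3958
16/26 = 0.6154
0.3958 < 0.6154, so 19:48 is less
= 16:26

16:26


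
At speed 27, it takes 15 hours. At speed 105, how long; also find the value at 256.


Inverse proportion: x × y = constant
k = 27 × 15 = 405
At x=105: k/105 = 3.86
At x=256: k/256 = 1.58
= 3.86 and 1.58

3.86 and 1.58


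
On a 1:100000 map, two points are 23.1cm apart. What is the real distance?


Real distance = map distance × scale
= 23.1cm × 100000
= 2310000 cm = 23100.0 m
= 23.100 km

23.100 km


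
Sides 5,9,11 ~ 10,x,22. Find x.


Scale factor = 10/5 = 2
Missing side = 9 × 2
= 18.0

18.0


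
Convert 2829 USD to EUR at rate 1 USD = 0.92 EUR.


Amount × rate = 2829 × 0.92
= 2602.68 EUR

2602.68 EUR


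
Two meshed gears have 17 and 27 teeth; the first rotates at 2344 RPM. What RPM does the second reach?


Gear ratio = 17:27 = 17:27
RPM_B = RPM_A × (teeth_A / teeth_B)
= 2344 × (17/27)
= 1475.9 RPM

1475.9 RPM


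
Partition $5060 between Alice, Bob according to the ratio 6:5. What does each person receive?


Total parts = 6 + 5 = 11
Alice: 5060 × 6/11 = 2760.00
Bob: 5060 × 5/11 = 2300.00
= Alice: $2760.00, Bob: $2300.00

Alice: $2760.00, Bob: $2300.00


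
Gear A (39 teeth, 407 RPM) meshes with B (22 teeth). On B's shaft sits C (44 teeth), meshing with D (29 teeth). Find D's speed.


Stage 1: RPM_B = RPM_A × t_A/t_B = 407 × 39/22 = 15873/22 = 721.50
B and C share a shaft → RPM_C = RPM_B
Stage 2: RPM_D = RPM_C × t_C/t_D = RPM_A × (t_A×t_C)/(t_B×t_D)
Overall ratio = (39×44)/(22×29) = 1716/638
RPM_D = 407 × 1716/638 = 698412/638
≈ 1094.69 RPM

1094.69 RPM


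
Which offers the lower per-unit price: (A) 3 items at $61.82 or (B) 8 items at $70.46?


Deal A: $61.82/3 = $20.6067/unit
Deal B: $70.46/8 = $8.8075/unit
B is cheaper per unit
= Deal B

Deal B


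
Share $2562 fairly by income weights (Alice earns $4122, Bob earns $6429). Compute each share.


Total income = 4122 + 6429 = $10551
Alice: $2562 × 4122/10551 = $1000.91
Bob: $2562 × 6429/10551 = $1561.09
= Alice: $1000.91, Bob: $1561.09

Alice: $1000.91, Bob: $1561.09


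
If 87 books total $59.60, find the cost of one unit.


Unit rate = total / quantity
= 59.60 / 87
= $0.69 per unit

$0.69 per unit


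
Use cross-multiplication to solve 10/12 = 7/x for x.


Cross multiply: 10 × x = 12 × 7
10x = 84
x = 84 / 10
= 8.40

8.40


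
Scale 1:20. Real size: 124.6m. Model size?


Model size = real / scale
= 124.6 / 20
= 6.2300 m

6.2300 m


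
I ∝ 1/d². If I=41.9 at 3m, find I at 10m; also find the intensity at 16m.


I₁d₁² = I₂d₂²
I at 10m = 41.9 × (3/10)² = 41.9 × 9/100 = 377.1/100 = 3.7710
I at 16m = 41.9 × (3/16)² = 41.9 × 9/256 = 377.1/256 ≈ 1.4730
= 3.7710 and 1.4730

3.7710 and 1.4730


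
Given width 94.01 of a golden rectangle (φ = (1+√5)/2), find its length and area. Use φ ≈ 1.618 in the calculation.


φ = (1 + √5) / 2 ≈ 1.618
Length = width × φ = 94.01 × 1.618 = 152.10818
≈ 152.11
Area = width × length = 94.01 × 152.10818 = 14299.6900018 ≈ 14299.69
= Length: 152.11, Area: 14299.69

Length: 152.11, Area: 14299.69


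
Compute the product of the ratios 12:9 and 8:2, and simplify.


Compound ratio = (12×8) : (9×2)
= 96:18
GCD = 6
= 16:3

16:3


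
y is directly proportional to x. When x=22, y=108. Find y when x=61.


Direct proportion: y/x = constant
k = 108/22 ≈ 4.9091
y₂ = k × 61 = 108 × 61 / 22 = 6588/22
≈ 299.45

299.45


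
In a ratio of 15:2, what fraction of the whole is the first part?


Total parts = 15 + 2 = 17
First part: 15/17 = 15/17
= 15/17

15/17


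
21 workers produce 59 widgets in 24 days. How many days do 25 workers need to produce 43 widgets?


Days ∝ work / workers, so d₂ = d₁ × (m₁/m₂) × (w₂/w₁)
Workers factor (inverse): 21/25 = 0.8400
Work factor (direct): 43/59 ≈ 0.7288
d₂ = 24 × 21/25 × 43/59 = (24 × 21 × 43) / (25 × 59) = 21672/1475
≈ 14.69 days

14.69 days


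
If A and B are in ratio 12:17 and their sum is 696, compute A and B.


Let A = 12k, B = 17k.
12k + 17k = 696
29k = 696 → k = 696/29 = 24
A = 12×24 = 288, B = 17×24 = 408
= A = 288, B = 408

A = 288, B = 408


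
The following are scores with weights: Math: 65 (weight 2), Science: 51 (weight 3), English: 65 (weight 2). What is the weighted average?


Numerator = 65×2 + 51×3 + 65×2
= 130 + 153 + 130
= 413
Total weight = 7
Weighted avg = 413/7
= 59.00

59.00


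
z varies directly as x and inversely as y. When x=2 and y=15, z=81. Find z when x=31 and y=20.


z = k·x/y
Solve for k using the known point: k = z·y/x = 81×15/2 = 1215/2 = 607.5000
Now evaluate at x=31, y=20:
z = k × 31 / 20 = (1215 × 31) / (2 × 20) = 37665/40
= 941.6250

941.6250


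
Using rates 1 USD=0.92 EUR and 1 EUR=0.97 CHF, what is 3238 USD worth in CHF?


Step 1: 3238 USD × 0.92 = 2978.96 EUR
Step 2: 2978.96 EUR × 0.97 = 2889.59 CHF
Implied rate USD→CHF = 0.92 × 0.97 = 0.8924
= 2889.59 CHF

2889.59 CHF


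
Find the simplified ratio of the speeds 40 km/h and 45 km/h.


Ratio = 40:45
GCD = 5
Simplified = 8:9
Time ratio (same distance) = 9:8
Speed ratio = 8:9

8:9


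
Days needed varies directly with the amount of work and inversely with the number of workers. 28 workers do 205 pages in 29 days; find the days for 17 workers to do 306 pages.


Days ∝ work / workers, so d₂ = d₁ × (m₁/m₂) × (w₂/w₁)
Workers factor (inverse): 28/17 ≈ 1.6471
Work factor (direct): 306/205 ≈ 1.4927
d₂ = 29 × 28/17 × 306/205 = (29 × 28 × 306) / (17 × 205) = 248472/3485
≈ 71.30 days

71.30 days


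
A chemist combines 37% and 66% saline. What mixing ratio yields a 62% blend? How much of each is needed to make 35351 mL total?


Let x parts of 37% mix with y parts of 66%.
37x + 66y = 62(x + y)
37x + 66y = 62x + 62y
x(37 - 62) = y(62 - 66)
x/y = (66 - 62)/(62 - 37) = 4/25
Simplify: 4:25
Total parts = 29; one part = 35351/29 = 1219.00 mL
37% solution: 4×1219.00 = 4876.00 mL
66% solution: 25×1219.00 = 30475.00 mL
= ratio 4:25; 4876.00 mL and 30475.00 mL

ratio 4:25; 4876.00 mL and 30475.00 mL


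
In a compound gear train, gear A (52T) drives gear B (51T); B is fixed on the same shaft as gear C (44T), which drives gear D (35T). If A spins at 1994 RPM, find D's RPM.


Stage 1: RPM_B = RPM_A × t_A/t_B = 1994 × 52/51 = 103688/51 ≈ 2033.10
B and C share a shaft → RPM_C = RPM_B
Stage 2: RPM_D = RPM_C × t_C/t_D = RPM_A × (t_A×t_C)/(t_B×t_D)
Overall ratio = (52×44)/(51×35) = 2288/1785
RPM_D = 1994 × 2288/1785 = 4562272/1785
≈ 2555.89 RPM

2555.89 RPM


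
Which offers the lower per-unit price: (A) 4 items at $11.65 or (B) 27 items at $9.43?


Deal A: $11.65/4 = $2.9125/unit
Deal B: $9.43/27 = $0.3493/unit
B is cheaper per unit
= Deal B

Deal B


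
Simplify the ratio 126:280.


GCD(126, 280) = 14
126/14 : 280/14
= 9:20

9:20


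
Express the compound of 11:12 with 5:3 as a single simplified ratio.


Compound ratio = (11×5) : (12×3)
= 55:36
GCD = 1
= 55:36

55:36


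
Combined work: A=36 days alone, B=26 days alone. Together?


Rate of A = 1/36 per day
Rate of B = 1/26 per day
Combined rate = 1/36 + 1/26 = 62/936 ≈ 0.0662 per day
Days = 1 / combined rate = 936/62
≈ 15.10 days

15.10 days


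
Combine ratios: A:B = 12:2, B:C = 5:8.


Match B: multiply A:B by 5 → 60:10
Multiply B:C by 2 → 10:16
Combined: 60:10:16
GCD = 2
= 30:5:8

30:5:8


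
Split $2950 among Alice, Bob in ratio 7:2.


Total parts = 7 + 2 = 9
Alice: 2950 × 7/9 = 2294.44
Bob: 2950 × 2/9 = 655.56
= Alice: $2294.44, Bob: $655.56

Alice: $2294.44, Bob: $655.56


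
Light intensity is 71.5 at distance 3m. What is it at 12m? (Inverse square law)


I₁d₁² = I₂d₂²
I₂ = I₁ × (d₁/d₂)²
= 71.5 × (3/12)²
= 71.5 × 9/144
= 643.5/144
≈ 4.4688

4.4688


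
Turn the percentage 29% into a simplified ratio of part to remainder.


29% means 29 parts out of 100; remainder = 71
Part : remainder = 29:71
GCD = 1
= 29:71

29:71


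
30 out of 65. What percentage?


Percentage = (part / whole) × 100
= (30 / 65) × 100
≈ 46.15%

46.15%


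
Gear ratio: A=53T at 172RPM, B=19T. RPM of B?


Gear ratio = 53:19 = 53:19
RPM_B = RPM_A × (teeth_A / teeth_B)
= 172 × (53/19)
= 479.8 RPM

479.8 RPM


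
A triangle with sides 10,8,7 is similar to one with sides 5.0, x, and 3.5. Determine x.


Scale factor = 5.0/10 = 0.5
Missing side = 8 × 0.5
= 4.0

4.0


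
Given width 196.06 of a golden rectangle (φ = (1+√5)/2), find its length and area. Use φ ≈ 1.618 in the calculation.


φ = (1 + √5) / 2 ≈ 1.618
Length = width × φ = 196.06 × 1.618 = 317.22508
≈ 317.23
Area = width × length = 196.06 × 317.22508 = 62195.1491848 ≈ 62195.15
= Length: 317.23, Area: 62195.15

Length: 317.23, Area: 62195.15


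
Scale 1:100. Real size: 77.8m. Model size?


Model size = real / scale
= 77.8 / 100
= 0.7780 m

0.7780 m


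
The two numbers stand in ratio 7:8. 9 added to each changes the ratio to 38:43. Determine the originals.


Let A = 7k, B = 8k.
(7k + 9) / (8k + 9) = 38/43
Cross-multiply: 43(7k + 9) = 38(8k + 9)
301k + 387 = 304k + 342
301k - 304k = 342 - 387
-3k = -45
k = -45/-3 = 15
A = 7×15 = 105, B = 8×15 = 120
= A = 105, B = 120

A = 105, B = 120


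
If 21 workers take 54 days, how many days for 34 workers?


Inverse proportion: x × y = constant
k = 21 × 54 = 1134
y₂ = k / 34 = 1134 / 34
= 33.35

33.35


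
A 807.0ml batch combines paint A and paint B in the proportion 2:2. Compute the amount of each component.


Total parts = 2 + 2 = 4
paint A: 807.0 × 2/4 = 403.5ml
paint B: 807.0 × 2/4 = 403.5ml
= 403.5ml and 403.5ml

403.5ml and 403.5ml


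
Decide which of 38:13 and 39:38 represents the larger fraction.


38/13 = 2.9231
39/38 = 1.0263
2.9231 > 1.0263, so 38:13 is greater
= 38:13

38:13


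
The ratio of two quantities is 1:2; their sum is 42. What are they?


Let A = 1k, B = 2k.
1k + 2k = 42
3k = 42 → k = 42/3 = 14
A = 1×14 = 14, B = 2×14 = 28
= A = 14, B = 28

A = 14, B = 28


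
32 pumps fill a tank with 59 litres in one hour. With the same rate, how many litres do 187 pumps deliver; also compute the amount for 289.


Direct proportion: y/x = constant
k = 59/32 ≈ 1.8438
y at x=187: k × 187 = 59 × 187 / 32 = 11033/32 ≈ 344.78
y at x=289: k × 289 = 59 × 289 / 32 = 17051/32 ≈ 532.84
= 344.78 and 532.84

344.78 and 532.84


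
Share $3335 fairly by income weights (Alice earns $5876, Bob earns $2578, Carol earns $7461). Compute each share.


Total income = 5876 + 2578 + 7461 = $15915
Alice: $3335 × 5876/15915 = $1231.32
Bob: $3335 × 2578/15915 = $540.22
Carol: $3335 × 7461/15915 = $1563.46
= Alice: $1231.32, Bob: $540.22, Carol: $1563.46

Alice: $1231.32, Bob: $540.22, Carol: $1563.46


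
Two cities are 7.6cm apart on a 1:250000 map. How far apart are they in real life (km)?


Real distance = map distance × scale
= 7.6cm × 250000
= 1900000 cm = 19000.0 m
= 19.000 km

19.000 km


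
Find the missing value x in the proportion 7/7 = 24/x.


Cross multiply: 7 × x = 7 × 24
7x = 168
x = 168 / 7
= 24.00

24.00


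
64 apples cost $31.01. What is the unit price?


Unit rate = total / quantity
= 31.01 / 64
= $0.48 per unit

$0.48 per unit


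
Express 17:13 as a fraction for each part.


Total parts = 17 + 13 = 30
First part: 17/30 = 17/30
Second part: 13/30 = 13/30
= 17/30 and 13/30

17/30 and 13/30


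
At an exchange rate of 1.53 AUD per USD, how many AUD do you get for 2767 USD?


Amount × rate = 2767 × 1.53
= 4233.51 AUD

4233.51 AUD


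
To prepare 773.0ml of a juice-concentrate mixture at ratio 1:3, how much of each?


Total parts = 1 + 3 = 4
juice: 773.0 × 1/4 = 193.3ml
concentrate: 773.0 × 3/4 = 579.8ml
= 193.3ml and 579.8ml

193.3ml and 579.8ml


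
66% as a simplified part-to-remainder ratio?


66% means 66 parts out of 100; remainder = 34
Part : remainder = 66:34
GCD = 2
= 33:17

33:17


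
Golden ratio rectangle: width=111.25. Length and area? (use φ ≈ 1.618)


φ = (1 + √5) / 2 ≈ 1.618
Length = width × φ = 111.25 × 1.618 = 180.0025
≈ 180.00
Area = width × length = 111.25 × 180.0025 = 20025.278125 ≈ 20025.28
= Length: 180.00, Area: 20025.28

Length: 180.00, Area: 20025.28


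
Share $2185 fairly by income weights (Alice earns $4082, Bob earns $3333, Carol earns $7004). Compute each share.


Total income = 4082 + 3333 + 7004 = $14419
Alice: $2185 × 4082/14419 = $618.57
Bob: $2185 × 3333/14419 = $505.07
Carol: $2185 × 7004/14419 = $1061.36
= Alice: $618.57, Bob: $505.07, Carol: $1061.36

Alice: $618.57, Bob: $505.07, Carol: $1061.36


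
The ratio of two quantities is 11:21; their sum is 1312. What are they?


Let A = 11k, B = 21k.
11k + 21k = 1312
32k = 1312 → k = 1312/32 = 41
A = 11×41 = 451, B = 21×41 = 861
= A = 451, B = 861

A = 451, B = 861


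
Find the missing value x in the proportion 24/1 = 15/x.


Cross multiply: 24 × x = 1 × 15
24x = 15
x = 15 / 24
= 0.63

0.63


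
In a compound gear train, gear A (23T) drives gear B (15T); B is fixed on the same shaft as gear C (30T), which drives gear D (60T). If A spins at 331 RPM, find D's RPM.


Stage 1: RPM_B = RPM_A × t_A/t_B = 331 × 23/15 = 7613/15 ≈ 507.53
B and C share a shaft → RPM_C = RPM_B
Stage 2: RPM_D = RPM_C × t_C/t_D = RPM_A × (t_A×t_C)/(t_B×t_D)
Overall ratio = (23×30)/(15×60) = 690/900
RPM_D = 331 × 690/900 = 228390/900
≈ 253.77 RPM

253.77 RPM


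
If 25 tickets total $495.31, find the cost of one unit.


Unit rate = total / quantity
= 495.31 / 25
= $19.81 per unit

$19.81 per unit


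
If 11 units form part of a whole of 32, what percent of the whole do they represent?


Percentage = (part / whole) × 100
= (11 / 32) × 100
≈ 34.38%

34.38%


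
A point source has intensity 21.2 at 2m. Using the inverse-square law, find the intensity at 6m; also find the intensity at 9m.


I₁d₁² = I₂d₂²
I at 6m = 21.2 × (2/6)² = 21.2 × 4/36 = 84.8/36 ≈ 2.3556
I at 9m = 21.2 × (2/9)² = 21.2 × 4/81 = 84.8/81 ≈ 1.0469
= 2.3556 and 1.0469

2.3556 and 1.0469


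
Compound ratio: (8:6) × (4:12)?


Compound ratio = (8×4) : (6×12)
= 32:72
GCD = 8
= 4:9

4:9


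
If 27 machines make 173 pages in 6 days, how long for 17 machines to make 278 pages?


Days ∝ work / workers, so d₂ = d₁ × (m₁/m₂) × (w₂/w₁)
Workers factor (inverse): 27/17 ≈ 1.5882
Work factor (direct): 278/173 ≈ 1.6069
d₂ = 6 × 27/17 × 278/173 = (6 × 27 × 278) / (17 × 173) = 45036/2941
≈ 15.31 days

15.31 days


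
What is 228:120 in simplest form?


GCD(228, 120) = 12
228/12 : 120/12
= 19:10

19:10


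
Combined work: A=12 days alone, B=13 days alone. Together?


Rate of A = 1/12 per day
Rate of B = 1/13 per day
Combined rate = 1/12 + 1/13 = 25/156 ≈ 0.1603 per day
Days = 1 / combined rate = 156/25
= 6.24 days

6.24 days


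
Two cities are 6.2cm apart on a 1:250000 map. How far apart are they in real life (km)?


Real distance = map distance × scale
= 6.2cm × 250000
= 1550000 cm = 15500.0 m
= 15.500 km

15.500 km


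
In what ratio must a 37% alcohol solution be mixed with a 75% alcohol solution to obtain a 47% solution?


Let x parts of 37% mix with y parts of 75%.
37x + 75y = 47(x + y)
37x + 75y = 47x + 47y
x(37 - 47) = y(47 - 75)
x/y = (75 - 47)/(47 - 37) = 28/10
Simplify: 14:5
= 14:5

14:5


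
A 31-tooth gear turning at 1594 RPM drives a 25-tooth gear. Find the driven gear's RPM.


Gear ratio = 31:25 = 31:25
RPM_B = RPM_A × (teeth_A / teeth_B)
= 1594 × (31/25)
= 1976.6 RPM

1976.6 RPM


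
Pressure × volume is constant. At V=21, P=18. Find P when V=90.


Inverse proportion: x × y = constant
k = 21 × 18 = 378
y₂ = k / 90 = 378 / 90
= 4.20

4.20


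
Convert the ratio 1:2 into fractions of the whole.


Total parts = 1 + 2 = 3
First part: 1/3 = 1/3
Second part: 2/3 = 2/3
= 1/3 and 2/3

1/3 and 2/3


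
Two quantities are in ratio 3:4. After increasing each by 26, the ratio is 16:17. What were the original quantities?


Let A = 3k, B = 4k.
(3k + 26) / (4k + 26) = 16/17
Cross-multiply: 17(3k + 26) = 16(4k + 26)
51k + 442 = 64k + 416
51k - 64k = 416 - 442
-13k = -26
k = -26/-13 = 2
A = 3×2 = 6, B = 4×2 = 8
= A = 6, B = 8

A = 6, B = 8
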